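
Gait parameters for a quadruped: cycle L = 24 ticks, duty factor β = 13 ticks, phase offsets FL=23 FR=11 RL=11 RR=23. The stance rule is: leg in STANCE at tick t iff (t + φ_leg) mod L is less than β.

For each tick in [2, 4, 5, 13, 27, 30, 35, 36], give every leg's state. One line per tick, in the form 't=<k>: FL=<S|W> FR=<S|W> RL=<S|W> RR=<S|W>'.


t=2: phase=(1,13,13,1) vs β=13 → FL=S FR=W RL=W RR=S
t=4: phase=(3,15,15,3) vs β=13 → FL=S FR=W RL=W RR=S
t=5: phase=(4,16,16,4) vs β=13 → FL=S FR=W RL=W RR=S
t=13: phase=(12,0,0,12) vs β=13 → FL=S FR=S RL=S RR=S
t=27: phase=(2,14,14,2) vs β=13 → FL=S FR=W RL=W RR=S
t=30: phase=(5,17,17,5) vs β=13 → FL=S FR=W RL=W RR=S
t=35: phase=(10,22,22,10) vs β=13 → FL=S FR=W RL=W RR=S
t=36: phase=(11,23,23,11) vs β=13 → FL=S FR=W RL=W RR=S

t=2: FL=S FR=W RL=W RR=S
t=4: FL=S FR=W RL=W RR=S
t=5: FL=S FR=W RL=W RR=S
t=13: FL=S FR=S RL=S RR=S
t=27: FL=S FR=W RL=W RR=S
t=30: FL=S FR=W RL=W RR=S
t=35: FL=S FR=W RL=W RR=S
t=36: FL=S FR=W RL=W RR=S


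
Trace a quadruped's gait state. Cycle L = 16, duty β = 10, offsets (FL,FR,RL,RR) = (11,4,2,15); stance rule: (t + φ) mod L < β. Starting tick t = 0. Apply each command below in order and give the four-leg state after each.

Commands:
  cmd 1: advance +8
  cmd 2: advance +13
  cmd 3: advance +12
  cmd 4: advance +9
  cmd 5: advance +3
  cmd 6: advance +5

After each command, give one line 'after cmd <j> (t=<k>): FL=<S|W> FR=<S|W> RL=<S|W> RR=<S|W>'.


after cmd 1 (t=8): FL=S FR=W RL=W RR=S
after cmd 2 (t=21): FL=S FR=S RL=S RR=S
after cmd 3 (t=33): FL=W FR=S RL=S RR=S
after cmd 4 (t=42): FL=S FR=W RL=W RR=S
after cmd 5 (t=45): FL=S FR=S RL=W RR=W
after cmd 6 (t=50): FL=W FR=S RL=S RR=S

start t=0: FL=W FR=S RL=S RR=W
cmd 1: advance +8 → t=8, phase=(3,12,10,7) → FL=S FR=W RL=W RR=S
cmd 2: advance +13 → t=21, phase=(0,9,7,4) → FL=S FR=S RL=S RR=S
cmd 3: advance +12 → t=33, phase=(12,5,3,0) → FL=W FR=S RL=S RR=S
cmd 4: advance +9 → t=42, phase=(5,14,12,9) → FL=S FR=W RL=W RR=S
cmd 5: advance +3 → t=45, phase=(8,1,15,12) → FL=S FR=S RL=W RR=W
cmd 6: advance +5 → t=50, phase=(13,6,4,1) → FL=W FR=S RL=S RR=S


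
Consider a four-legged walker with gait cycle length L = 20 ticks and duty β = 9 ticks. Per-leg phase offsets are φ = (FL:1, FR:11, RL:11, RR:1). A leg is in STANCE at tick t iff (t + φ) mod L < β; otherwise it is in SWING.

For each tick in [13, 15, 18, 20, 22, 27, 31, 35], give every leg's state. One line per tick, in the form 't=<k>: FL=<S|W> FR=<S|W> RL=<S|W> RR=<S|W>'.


t=13: phase=(14,4,4,14) vs β=9 → FL=W FR=S RL=S RR=W
t=15: phase=(16,6,6,16) vs β=9 → FL=W FR=S RL=S RR=W
t=18: phase=(19,9,9,19) vs β=9 → FL=W FR=W RL=W RR=W
t=20: phase=(1,11,11,1) vs β=9 → FL=S FR=W RL=W RR=S
t=22: phase=(3,13,13,3) vs β=9 → FL=S FR=W RL=W RR=S
t=27: phase=(8,18,18,8) vs β=9 → FL=S FR=W RL=W RR=S
t=31: phase=(12,2,2,12) vs β=9 → FL=W FR=S RL=S RR=W
t=35: phase=(16,6,6,16) vs β=9 → FL=W FR=S RL=S RR=W

t=13: FL=W FR=S RL=S RR=W
t=15: FL=W FR=S RL=S RR=W
t=18: FL=W FR=W RL=W RR=W
t=20: FL=S FR=W RL=W RR=S
t=22: FL=S FR=W RL=W RR=S
t=27: FL=S FR=W RL=W RR=S
t=31: FL=W FR=S RL=S RR=W
t=35: FL=W FR=S RL=S RR=W


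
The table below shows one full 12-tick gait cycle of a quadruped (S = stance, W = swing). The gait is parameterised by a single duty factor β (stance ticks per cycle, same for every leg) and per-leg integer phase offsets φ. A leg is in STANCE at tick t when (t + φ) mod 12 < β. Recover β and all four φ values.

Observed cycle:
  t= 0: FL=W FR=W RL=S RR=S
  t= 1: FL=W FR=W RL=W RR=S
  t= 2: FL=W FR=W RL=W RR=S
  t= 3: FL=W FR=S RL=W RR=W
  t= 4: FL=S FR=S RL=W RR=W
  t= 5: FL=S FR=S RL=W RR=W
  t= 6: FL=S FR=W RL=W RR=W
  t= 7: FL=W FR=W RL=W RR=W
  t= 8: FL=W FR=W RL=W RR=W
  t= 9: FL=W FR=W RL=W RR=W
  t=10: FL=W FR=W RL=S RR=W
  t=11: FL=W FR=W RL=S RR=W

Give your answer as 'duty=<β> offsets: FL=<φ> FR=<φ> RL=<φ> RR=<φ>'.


duty=3 offsets: FL=8 FR=9 RL=2 RR=0

duty β = stance ticks per leg = 3
FL: stance ticks = 3; W→S at t=4 → φ=8
FR: stance ticks = 3; W→S at t=3 → φ=9
RL: stance ticks = 3; W→S at t=10 → φ=2
RR: stance ticks = 3; W→S at t=0 → φ=0


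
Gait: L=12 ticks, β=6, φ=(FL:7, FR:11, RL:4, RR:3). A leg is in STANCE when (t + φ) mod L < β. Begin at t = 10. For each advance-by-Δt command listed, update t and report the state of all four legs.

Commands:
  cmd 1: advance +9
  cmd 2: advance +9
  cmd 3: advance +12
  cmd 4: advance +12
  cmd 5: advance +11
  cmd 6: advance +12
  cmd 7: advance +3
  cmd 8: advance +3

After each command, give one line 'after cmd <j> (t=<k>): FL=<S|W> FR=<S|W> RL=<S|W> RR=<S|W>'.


start t=10: FL=S FR=W RL=S RR=S
cmd 1: advance +9 → t=19, phase=(2,6,11,10) → FL=S FR=W RL=W RR=W
cmd 2: advance +9 → t=28, phase=(11,3,8,7) → FL=W FR=S RL=W RR=W
cmd 3: advance +12 → t=40, phase=(11,3,8,7) → FL=W FR=S RL=W RR=W
cmd 4: advance +12 → t=52, phase=(11,3,8,7) → FL=W FR=S RL=W RR=W
cmd 5: advance +11 → t=63, phase=(10,2,7,6) → FL=W FR=S RL=W RR=W
cmd 6: advance +12 → t=75, phase=(10,2,7,6) → FL=W FR=S RL=W RR=W
cmd 7: advance +3 → t=78, phase=(1,5,10,9) → FL=S FR=S RL=W RR=W
cmd 8: advance +3 → t=81, phase=(4,8,1,0) → FL=S FR=W RL=S RR=S

after cmd 1 (t=19): FL=S FR=W RL=W RR=W
after cmd 2 (t=28): FL=W FR=S RL=W RR=W
after cmd 3 (t=40): FL=W FR=S RL=W RR=W
after cmd 4 (t=52): FL=W FR=S RL=W RR=W
after cmd 5 (t=63): FL=W FR=S RL=W RR=W
after cmd 6 (t=75): FL=W FR=S RL=W RR=W
after cmd 7 (t=78): FL=S FR=S RL=W RR=W
after cmd 8 (t=81): FL=S FR=W RL=S RR=S


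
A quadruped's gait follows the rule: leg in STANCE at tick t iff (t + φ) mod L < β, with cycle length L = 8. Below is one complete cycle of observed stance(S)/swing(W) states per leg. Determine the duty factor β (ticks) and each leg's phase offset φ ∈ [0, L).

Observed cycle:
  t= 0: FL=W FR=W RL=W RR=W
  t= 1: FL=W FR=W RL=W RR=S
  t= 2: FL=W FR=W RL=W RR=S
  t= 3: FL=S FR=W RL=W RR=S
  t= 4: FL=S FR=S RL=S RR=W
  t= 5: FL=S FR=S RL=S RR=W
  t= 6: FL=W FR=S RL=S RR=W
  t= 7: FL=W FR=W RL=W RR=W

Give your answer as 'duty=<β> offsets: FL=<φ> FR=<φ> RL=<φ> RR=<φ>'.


duty β = stance ticks per leg = 3
FL: stance ticks = 3; W→S at t=3 → φ=5
FR: stance ticks = 3; W→S at t=4 → φ=4
RL: stance ticks = 3; W→S at t=4 → φ=4
RR: stance ticks = 3; W→S at t=1 → φ=7

duty=3 offsets: FL=5 FR=4 RL=4 RR=7


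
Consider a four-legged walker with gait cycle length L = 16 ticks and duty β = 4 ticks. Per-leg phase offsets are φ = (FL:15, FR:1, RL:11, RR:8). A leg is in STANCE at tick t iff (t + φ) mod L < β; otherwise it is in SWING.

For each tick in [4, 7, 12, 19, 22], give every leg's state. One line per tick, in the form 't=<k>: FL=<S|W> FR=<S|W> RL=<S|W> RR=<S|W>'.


t=4: FL=S FR=W RL=W RR=W
t=7: FL=W FR=W RL=S RR=W
t=12: FL=W FR=W RL=W RR=W
t=19: FL=S FR=W RL=W RR=W
t=22: FL=W FR=W RL=S RR=W

t=4: phase=(3,5,15,12) vs β=4 → FL=S FR=W RL=W RR=W
t=7: phase=(6,8,2,15) vs β=4 → FL=W FR=W RL=S RR=W
t=12: phase=(11,13,7,4) vs β=4 → FL=W FR=W RL=W RR=W
t=19: phase=(2,4,14,11) vs β=4 → FL=S FR=W RL=W RR=W
t=22: phase=(5,7,1,14) vs β=4 → FL=W FR=W RL=S RR=W


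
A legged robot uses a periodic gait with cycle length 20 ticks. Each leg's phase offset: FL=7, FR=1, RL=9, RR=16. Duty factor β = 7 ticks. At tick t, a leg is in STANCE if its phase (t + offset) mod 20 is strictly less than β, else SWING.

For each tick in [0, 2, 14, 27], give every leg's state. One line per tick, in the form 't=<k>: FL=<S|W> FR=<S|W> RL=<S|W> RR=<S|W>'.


t=0: FL=W FR=S RL=W RR=W
t=2: FL=W FR=S RL=W RR=W
t=14: FL=S FR=W RL=S RR=W
t=27: FL=W FR=W RL=W RR=S

t=0: phase=(7,1,9,16) vs β=7 → FL=W FR=S RL=W RR=W
t=2: phase=(9,3,11,18) vs β=7 → FL=W FR=S RL=W RR=W
t=14: phase=(1,15,3,10) vs β=7 → FL=S FR=W RL=S RR=W
t=27: phase=(14,8,16,3) vs β=7 → FL=W FR=W RL=W RR=S


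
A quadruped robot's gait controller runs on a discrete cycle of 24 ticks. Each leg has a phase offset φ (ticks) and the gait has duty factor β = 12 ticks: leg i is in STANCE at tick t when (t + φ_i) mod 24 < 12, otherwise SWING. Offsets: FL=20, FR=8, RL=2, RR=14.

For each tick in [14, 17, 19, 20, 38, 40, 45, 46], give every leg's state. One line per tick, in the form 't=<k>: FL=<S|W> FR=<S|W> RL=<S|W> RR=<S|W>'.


t=14: FL=S FR=W RL=W RR=S
t=17: FL=W FR=S RL=W RR=S
t=19: FL=W FR=S RL=W RR=S
t=20: FL=W FR=S RL=W RR=S
t=38: FL=S FR=W RL=W RR=S
t=40: FL=W FR=S RL=W RR=S
t=45: FL=W FR=S RL=W RR=S
t=46: FL=W FR=S RL=S RR=W

t=14: phase=(10,22,16,4) vs β=12 → FL=S FR=W RL=W RR=S
t=17: phase=(13,1,19,7) vs β=12 → FL=W FR=S RL=W RR=S
t=19: phase=(15,3,21,9) vs β=12 → FL=W FR=S RL=W RR=S
t=20: phase=(16,4,22,10) vs β=12 → FL=W FR=S RL=W RR=S
t=38: phase=(10,22,16,4) vs β=12 → FL=S FR=W RL=W RR=S
t=40: phase=(12,0,18,6) vs β=12 → FL=W FR=S RL=W RR=S
t=45: phase=(17,5,23,11) vs β=12 → FL=W FR=S RL=W RR=S
t=46: phase=(18,6,0,12) vs β=12 → FL=W FR=S RL=S RR=W


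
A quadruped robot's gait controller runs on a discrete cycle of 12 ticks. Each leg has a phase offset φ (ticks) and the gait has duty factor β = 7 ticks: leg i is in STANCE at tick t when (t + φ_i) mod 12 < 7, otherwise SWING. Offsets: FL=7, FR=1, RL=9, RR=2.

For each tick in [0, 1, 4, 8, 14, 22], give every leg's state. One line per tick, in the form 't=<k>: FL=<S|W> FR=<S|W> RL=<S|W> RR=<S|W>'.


t=0: phase=(7,1,9,2) vs β=7 → FL=W FR=S RL=W RR=S
t=1: phase=(8,2,10,3) vs β=7 → FL=W FR=S RL=W RR=S
t=4: phase=(11,5,1,6) vs β=7 → FL=W FR=S RL=S RR=S
t=8: phase=(3,9,5,10) vs β=7 → FL=S FR=W RL=S RR=W
t=14: phase=(9,3,11,4) vs β=7 → FL=W FR=S RL=W RR=S
t=22: phase=(5,11,7,0) vs β=7 → FL=S FR=W RL=W RR=S

t=0: FL=W FR=S RL=W RR=S
t=1: FL=W FR=S RL=W RR=S
t=4: FL=W FR=S RL=S RR=S
t=8: FL=S FR=W RL=S RR=W
t=14: FL=W FR=S RL=W RR=S
t=22: FL=S FR=W RL=W RR=S


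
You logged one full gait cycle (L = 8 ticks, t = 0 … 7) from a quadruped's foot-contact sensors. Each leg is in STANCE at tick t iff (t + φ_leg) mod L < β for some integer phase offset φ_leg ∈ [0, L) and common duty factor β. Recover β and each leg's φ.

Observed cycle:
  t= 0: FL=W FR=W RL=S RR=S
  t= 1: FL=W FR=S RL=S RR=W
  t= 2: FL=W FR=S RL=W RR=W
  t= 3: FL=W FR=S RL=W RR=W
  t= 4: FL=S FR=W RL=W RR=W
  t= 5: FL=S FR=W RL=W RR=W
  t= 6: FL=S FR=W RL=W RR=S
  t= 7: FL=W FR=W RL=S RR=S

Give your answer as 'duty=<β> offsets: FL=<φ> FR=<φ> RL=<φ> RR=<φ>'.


duty=3 offsets: FL=4 FR=7 RL=1 RR=2

duty β = stance ticks per leg = 3
FL: stance ticks = 3; W→S at t=4 → φ=4
FR: stance ticks = 3; W→S at t=1 → φ=7
RL: stance ticks = 3; W→S at t=7 → φ=1
RR: stance ticks = 3; W→S at t=6 → φ=2


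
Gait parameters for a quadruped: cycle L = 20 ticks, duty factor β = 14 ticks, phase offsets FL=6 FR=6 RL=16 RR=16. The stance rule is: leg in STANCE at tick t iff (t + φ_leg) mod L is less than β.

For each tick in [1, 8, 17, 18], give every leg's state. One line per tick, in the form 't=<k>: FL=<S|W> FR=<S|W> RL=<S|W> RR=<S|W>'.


t=1: FL=S FR=S RL=W RR=W
t=8: FL=W FR=W RL=S RR=S
t=17: FL=S FR=S RL=S RR=S
t=18: FL=S FR=S RL=W RR=W

t=1: phase=(7,7,17,17) vs β=14 → FL=S FR=S RL=W RR=W
t=8: phase=(14,14,4,4) vs β=14 → FL=W FR=W RL=S RR=S
t=17: phase=(3,3,13,13) vs β=14 → FL=S FR=S RL=S RR=S
t=18: phase=(4,4,14,14) vs β=14 → FL=S FR=S RL=W RR=W


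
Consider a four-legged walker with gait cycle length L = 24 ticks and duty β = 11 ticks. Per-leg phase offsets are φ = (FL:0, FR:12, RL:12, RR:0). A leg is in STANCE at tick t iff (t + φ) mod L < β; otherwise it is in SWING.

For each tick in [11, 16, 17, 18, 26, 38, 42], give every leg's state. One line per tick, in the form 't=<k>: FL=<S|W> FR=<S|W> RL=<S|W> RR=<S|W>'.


t=11: FL=W FR=W RL=W RR=W
t=16: FL=W FR=S RL=S RR=W
t=17: FL=W FR=S RL=S RR=W
t=18: FL=W FR=S RL=S RR=W
t=26: FL=S FR=W RL=W RR=S
t=38: FL=W FR=S RL=S RR=W
t=42: FL=W FR=S RL=S RR=W

t=11: phase=(11,23,23,11) vs β=11 → FL=W FR=W RL=W RR=W
t=16: phase=(16,4,4,16) vs β=11 → FL=W FR=S RL=S RR=W
t=17: phase=(17,5,5,17) vs β=11 → FL=W FR=S RL=S RR=W
t=18: phase=(18,6,6,18) vs β=11 → FL=W FR=S RL=S RR=W
t=26: phase=(2,14,14,2) vs β=11 → FL=S FR=W RL=W RR=S
t=38: phase=(14,2,2,14) vs β=11 → FL=W FR=S RL=S RR=W
t=42: phase=(18,6,6,18) vs β=11 → FL=W FR=S RL=S RR=W


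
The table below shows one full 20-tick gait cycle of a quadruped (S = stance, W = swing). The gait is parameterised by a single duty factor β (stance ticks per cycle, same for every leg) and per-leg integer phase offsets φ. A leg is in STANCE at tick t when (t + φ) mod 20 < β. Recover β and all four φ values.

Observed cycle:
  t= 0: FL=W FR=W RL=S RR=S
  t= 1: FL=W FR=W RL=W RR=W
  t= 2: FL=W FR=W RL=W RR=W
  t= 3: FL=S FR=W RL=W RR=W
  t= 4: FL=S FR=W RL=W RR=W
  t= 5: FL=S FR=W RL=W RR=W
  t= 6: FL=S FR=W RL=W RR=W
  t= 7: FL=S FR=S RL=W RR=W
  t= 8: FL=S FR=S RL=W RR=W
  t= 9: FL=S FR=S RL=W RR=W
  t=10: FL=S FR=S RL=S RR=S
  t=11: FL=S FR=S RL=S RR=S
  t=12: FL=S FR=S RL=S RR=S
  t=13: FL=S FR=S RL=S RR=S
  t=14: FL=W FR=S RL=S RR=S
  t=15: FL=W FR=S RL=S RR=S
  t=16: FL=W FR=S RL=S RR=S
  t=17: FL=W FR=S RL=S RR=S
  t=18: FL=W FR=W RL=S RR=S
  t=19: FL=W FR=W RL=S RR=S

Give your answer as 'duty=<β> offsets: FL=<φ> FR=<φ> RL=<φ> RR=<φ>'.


duty=11 offsets: FL=17 FR=13 RL=10 RR=10

duty β = stance ticks per leg = 11
FL: stance ticks = 11; W→S at t=3 → φ=17
FR: stance ticks = 11; W→S at t=7 → φ=13
RL: stance ticks = 11; W→S at t=10 → φ=10
RR: stance ticks = 11; W→S at t=10 → φ=10


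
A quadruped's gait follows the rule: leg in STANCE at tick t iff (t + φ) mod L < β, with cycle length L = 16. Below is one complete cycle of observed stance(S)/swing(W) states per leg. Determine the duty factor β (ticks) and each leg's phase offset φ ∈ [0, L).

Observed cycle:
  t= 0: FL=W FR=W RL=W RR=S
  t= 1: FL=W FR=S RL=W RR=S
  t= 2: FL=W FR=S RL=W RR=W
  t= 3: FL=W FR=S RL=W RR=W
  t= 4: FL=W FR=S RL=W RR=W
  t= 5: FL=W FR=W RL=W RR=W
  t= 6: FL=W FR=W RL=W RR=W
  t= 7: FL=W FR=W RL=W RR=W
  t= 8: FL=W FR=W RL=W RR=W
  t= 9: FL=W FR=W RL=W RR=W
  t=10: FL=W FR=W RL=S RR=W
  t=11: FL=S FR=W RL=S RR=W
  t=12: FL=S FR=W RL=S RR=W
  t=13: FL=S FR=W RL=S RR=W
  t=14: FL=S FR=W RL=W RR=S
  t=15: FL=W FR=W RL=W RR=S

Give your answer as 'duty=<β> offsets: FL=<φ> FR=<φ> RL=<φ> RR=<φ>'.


duty=4 offsets: FL=5 FR=15 RL=6 RR=2

duty β = stance ticks per leg = 4
FL: stance ticks = 4; W→S at t=11 → φ=5
FR: stance ticks = 4; W→S at t=1 → φ=15
RL: stance ticks = 4; W→S at t=10 → φ=6
RR: stance ticks = 4; W→S at t=14 → φ=2


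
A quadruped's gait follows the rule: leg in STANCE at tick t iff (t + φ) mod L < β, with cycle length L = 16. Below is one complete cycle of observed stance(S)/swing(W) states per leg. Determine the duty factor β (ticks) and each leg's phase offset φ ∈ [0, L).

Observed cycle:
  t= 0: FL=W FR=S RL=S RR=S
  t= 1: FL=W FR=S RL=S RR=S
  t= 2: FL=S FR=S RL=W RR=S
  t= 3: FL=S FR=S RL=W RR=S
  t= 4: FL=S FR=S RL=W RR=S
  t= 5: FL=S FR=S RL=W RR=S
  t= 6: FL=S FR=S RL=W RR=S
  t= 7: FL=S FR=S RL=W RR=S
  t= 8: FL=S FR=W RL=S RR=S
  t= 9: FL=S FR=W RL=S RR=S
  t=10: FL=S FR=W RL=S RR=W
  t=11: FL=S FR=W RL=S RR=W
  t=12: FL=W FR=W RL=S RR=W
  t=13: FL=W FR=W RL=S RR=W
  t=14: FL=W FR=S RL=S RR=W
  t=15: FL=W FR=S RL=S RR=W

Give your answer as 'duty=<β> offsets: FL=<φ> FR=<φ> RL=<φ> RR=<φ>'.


duty β = stance ticks per leg = 10
FL: stance ticks = 10; W→S at t=2 → φ=14
FR: stance ticks = 10; W→S at t=14 → φ=2
RL: stance ticks = 10; W→S at t=8 → φ=8
RR: stance ticks = 10; W→S at t=0 → φ=0

duty=10 offsets: FL=14 FR=2 RL=8 RR=0


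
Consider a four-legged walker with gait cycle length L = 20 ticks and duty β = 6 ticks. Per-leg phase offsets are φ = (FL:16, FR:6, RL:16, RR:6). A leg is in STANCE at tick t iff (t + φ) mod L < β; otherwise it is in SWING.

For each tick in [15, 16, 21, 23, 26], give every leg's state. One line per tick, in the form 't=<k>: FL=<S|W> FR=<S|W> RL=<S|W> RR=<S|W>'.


t=15: FL=W FR=S RL=W RR=S
t=16: FL=W FR=S RL=W RR=S
t=21: FL=W FR=W RL=W RR=W
t=23: FL=W FR=W RL=W RR=W
t=26: FL=S FR=W RL=S RR=W

t=15: phase=(11,1,11,1) vs β=6 → FL=W FR=S RL=W RR=S
t=16: phase=(12,2,12,2) vs β=6 → FL=W FR=S RL=W RR=S
t=21: phase=(17,7,17,7) vs β=6 → FL=W FR=W RL=W RR=W
t=23: phase=(19,9,19,9) vs β=6 → FL=W FR=W RL=W RR=W
t=26: phase=(2,12,2,12) vs β=6 → FL=S FR=W RL=S RR=W


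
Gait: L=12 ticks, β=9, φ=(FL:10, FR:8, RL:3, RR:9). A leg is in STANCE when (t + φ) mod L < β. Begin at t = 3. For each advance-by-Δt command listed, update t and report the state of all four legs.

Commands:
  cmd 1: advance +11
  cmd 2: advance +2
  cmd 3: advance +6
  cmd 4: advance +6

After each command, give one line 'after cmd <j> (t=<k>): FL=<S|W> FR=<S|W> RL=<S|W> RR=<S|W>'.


after cmd 1 (t=14): FL=S FR=W RL=S RR=W
after cmd 2 (t=16): FL=S FR=S RL=S RR=S
after cmd 3 (t=22): FL=S FR=S RL=S RR=S
after cmd 4 (t=28): FL=S FR=S RL=S RR=S

start t=3: FL=S FR=W RL=S RR=S
cmd 1: advance +11 → t=14, phase=(0,10,5,11) → FL=S FR=W RL=S RR=W
cmd 2: advance +2 → t=16, phase=(2,0,7,1) → FL=S FR=S RL=S RR=S
cmd 3: advance +6 → t=22, phase=(8,6,1,7) → FL=S FR=S RL=S RR=S
cmd 4: advance +6 → t=28, phase=(2,0,7,1) → FL=S FR=S RL=S RR=S


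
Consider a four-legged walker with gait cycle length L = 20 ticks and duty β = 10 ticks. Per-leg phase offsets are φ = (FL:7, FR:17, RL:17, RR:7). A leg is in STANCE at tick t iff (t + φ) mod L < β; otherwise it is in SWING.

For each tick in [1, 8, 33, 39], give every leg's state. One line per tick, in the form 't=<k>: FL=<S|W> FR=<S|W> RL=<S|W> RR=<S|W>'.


t=1: phase=(8,18,18,8) vs β=10 → FL=S FR=W RL=W RR=S
t=8: phase=(15,5,5,15) vs β=10 → FL=W FR=S RL=S RR=W
t=33: phase=(0,10,10,0) vs β=10 → FL=S FR=W RL=W RR=S
t=39: phase=(6,16,16,6) vs β=10 → FL=S FR=W RL=W RR=S

t=1: FL=S FR=W RL=W RR=S
t=8: FL=W FR=S RL=S RR=W
t=33: FL=S FR=W RL=W RR=S
t=39: FL=S FR=W RL=W RR=S


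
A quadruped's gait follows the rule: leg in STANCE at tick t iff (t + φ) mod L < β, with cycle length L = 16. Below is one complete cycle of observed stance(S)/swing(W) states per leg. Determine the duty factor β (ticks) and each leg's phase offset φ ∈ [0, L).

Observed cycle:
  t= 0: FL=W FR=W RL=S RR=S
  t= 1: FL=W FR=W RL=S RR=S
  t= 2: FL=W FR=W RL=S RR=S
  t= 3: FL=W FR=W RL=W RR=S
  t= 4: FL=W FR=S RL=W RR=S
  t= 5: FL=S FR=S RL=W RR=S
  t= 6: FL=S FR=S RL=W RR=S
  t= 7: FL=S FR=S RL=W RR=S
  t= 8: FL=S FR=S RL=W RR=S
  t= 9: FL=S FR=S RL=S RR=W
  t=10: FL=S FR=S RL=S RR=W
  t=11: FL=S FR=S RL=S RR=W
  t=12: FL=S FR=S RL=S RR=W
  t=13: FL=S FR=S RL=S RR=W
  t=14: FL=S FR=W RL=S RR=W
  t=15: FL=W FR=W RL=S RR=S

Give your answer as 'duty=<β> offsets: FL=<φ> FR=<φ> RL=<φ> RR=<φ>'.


duty β = stance ticks per leg = 10
FL: stance ticks = 10; W→S at t=5 → φ=11
FR: stance ticks = 10; W→S at t=4 → φ=12
RL: stance ticks = 10; W→S at t=9 → φ=7
RR: stance ticks = 10; W→S at t=15 → φ=1

duty=10 offsets: FL=11 FR=12 RL=7 RR=1


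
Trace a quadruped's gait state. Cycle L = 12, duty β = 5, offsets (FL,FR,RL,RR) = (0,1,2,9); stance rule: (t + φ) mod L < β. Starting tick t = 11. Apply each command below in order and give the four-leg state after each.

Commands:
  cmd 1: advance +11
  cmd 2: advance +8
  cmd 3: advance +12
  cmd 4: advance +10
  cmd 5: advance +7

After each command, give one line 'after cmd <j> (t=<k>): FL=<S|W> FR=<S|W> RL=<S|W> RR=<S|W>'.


start t=11: FL=W FR=S RL=S RR=W
cmd 1: advance +11 → t=22, phase=(10,11,0,7) → FL=W FR=W RL=S RR=W
cmd 2: advance +8 → t=30, phase=(6,7,8,3) → FL=W FR=W RL=W RR=S
cmd 3: advance +12 → t=42, phase=(6,7,8,3) → FL=W FR=W RL=W RR=S
cmd 4: advance +10 → t=52, phase=(4,5,6,1) → FL=S FR=W RL=W RR=S
cmd 5: advance +7 → t=59, phase=(11,0,1,8) → FL=W FR=S RL=S RR=W

after cmd 1 (t=22): FL=W FR=W RL=S RR=W
after cmd 2 (t=30): FL=W FR=W RL=W RR=S
after cmd 3 (t=42): FL=W FR=W RL=W RR=S
after cmd 4 (t=52): FL=S FR=W RL=W RR=S
after cmd 5 (t=59): FL=W FR=S RL=S RR=W


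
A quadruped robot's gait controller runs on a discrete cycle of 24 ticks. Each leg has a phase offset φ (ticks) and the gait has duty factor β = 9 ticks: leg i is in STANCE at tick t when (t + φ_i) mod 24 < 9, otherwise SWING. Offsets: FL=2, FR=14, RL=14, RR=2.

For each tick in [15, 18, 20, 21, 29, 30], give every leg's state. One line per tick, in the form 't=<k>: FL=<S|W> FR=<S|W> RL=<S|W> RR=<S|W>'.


t=15: phase=(17,5,5,17) vs β=9 → FL=W FR=S RL=S RR=W
t=18: phase=(20,8,8,20) vs β=9 → FL=W FR=S RL=S RR=W
t=20: phase=(22,10,10,22) vs β=9 → FL=W FR=W RL=W RR=W
t=21: phase=(23,11,11,23) vs β=9 → FL=W FR=W RL=W RR=W
t=29: phase=(7,19,19,7) vs β=9 → FL=S FR=W RL=W RR=S
t=30: phase=(8,20,20,8) vs β=9 → FL=S FR=W RL=W RR=S

t=15: FL=W FR=S RL=S RR=W
t=18: FL=W FR=S RL=S RR=W
t=20: FL=W FR=W RL=W RR=W
t=21: FL=W FR=W RL=W RR=W
t=29: FL=S FR=W RL=W RR=S
t=30: FL=S FR=W RL=W RR=S


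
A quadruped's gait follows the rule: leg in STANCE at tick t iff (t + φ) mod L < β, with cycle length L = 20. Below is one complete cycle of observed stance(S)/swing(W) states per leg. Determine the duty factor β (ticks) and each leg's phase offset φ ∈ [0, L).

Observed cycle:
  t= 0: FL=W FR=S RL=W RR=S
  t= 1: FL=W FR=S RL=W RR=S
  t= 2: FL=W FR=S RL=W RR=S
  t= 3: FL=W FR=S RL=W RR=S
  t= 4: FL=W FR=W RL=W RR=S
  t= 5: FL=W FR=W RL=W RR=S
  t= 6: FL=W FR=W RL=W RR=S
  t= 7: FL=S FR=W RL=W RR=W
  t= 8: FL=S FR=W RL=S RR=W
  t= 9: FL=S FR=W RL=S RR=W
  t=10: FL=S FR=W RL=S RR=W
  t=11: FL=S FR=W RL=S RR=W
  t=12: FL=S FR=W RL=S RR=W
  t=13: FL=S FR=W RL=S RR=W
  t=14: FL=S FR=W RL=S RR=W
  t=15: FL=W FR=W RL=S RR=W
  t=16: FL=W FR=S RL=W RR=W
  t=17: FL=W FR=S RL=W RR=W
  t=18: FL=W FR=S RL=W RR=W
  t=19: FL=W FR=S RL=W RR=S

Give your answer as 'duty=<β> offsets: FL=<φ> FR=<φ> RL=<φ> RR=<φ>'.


duty β = stance ticks per leg = 8
FL: stance ticks = 8; W→S at t=7 → φ=13
FR: stance ticks = 8; W→S at t=16 → φ=4
RL: stance ticks = 8; W→S at t=8 → φ=12
RR: stance ticks = 8; W→S at t=19 → φ=1

duty=8 offsets: FL=13 FR=4 RL=12 RR=1


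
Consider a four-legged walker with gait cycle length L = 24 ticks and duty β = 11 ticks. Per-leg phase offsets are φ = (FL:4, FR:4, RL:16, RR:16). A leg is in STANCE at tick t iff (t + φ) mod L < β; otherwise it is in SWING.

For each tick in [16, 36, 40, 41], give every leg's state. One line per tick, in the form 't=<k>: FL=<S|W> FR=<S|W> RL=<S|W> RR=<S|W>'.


t=16: phase=(20,20,8,8) vs β=11 → FL=W FR=W RL=S RR=S
t=36: phase=(16,16,4,4) vs β=11 → FL=W FR=W RL=S RR=S
t=40: phase=(20,20,8,8) vs β=11 → FL=W FR=W RL=S RR=S
t=41: phase=(21,21,9,9) vs β=11 → FL=W FR=W RL=S RR=S

t=16: FL=W FR=W RL=S RR=S
t=36: FL=W FR=W RL=S RR=S
t=40: FL=W FR=W RL=S RR=S
t=41: FL=W FR=W RL=S RR=S


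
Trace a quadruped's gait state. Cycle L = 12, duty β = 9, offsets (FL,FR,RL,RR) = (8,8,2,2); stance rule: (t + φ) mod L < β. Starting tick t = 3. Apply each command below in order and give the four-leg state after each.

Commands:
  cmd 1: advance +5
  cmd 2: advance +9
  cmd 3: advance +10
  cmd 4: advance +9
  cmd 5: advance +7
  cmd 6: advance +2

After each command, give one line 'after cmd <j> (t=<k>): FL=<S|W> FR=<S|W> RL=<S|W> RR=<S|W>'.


start t=3: FL=W FR=W RL=S RR=S
cmd 1: advance +5 → t=8, phase=(4,4,10,10) → FL=S FR=S RL=W RR=W
cmd 2: advance +9 → t=17, phase=(1,1,7,7) → FL=S FR=S RL=S RR=S
cmd 3: advance +10 → t=27, phase=(11,11,5,5) → FL=W FR=W RL=S RR=S
cmd 4: advance +9 → t=36, phase=(8,8,2,2) → FL=S FR=S RL=S RR=S
cmd 5: advance +7 → t=43, phase=(3,3,9,9) → FL=S FR=S RL=W RR=W
cmd 6: advance +2 → t=45, phase=(5,5,11,11) → FL=S FR=S RL=W RR=W

after cmd 1 (t=8): FL=S FR=S RL=W RR=W
after cmd 2 (t=17): FL=S FR=S RL=S RR=S
after cmd 3 (t=27): FL=W FR=W RL=S RR=S
after cmd 4 (t=36): FL=S FR=S RL=S RR=S
after cmd 5 (t=43): FL=S FR=S RL=W RR=W
after cmd 6 (t=45): FL=S FR=S RL=W RR=W


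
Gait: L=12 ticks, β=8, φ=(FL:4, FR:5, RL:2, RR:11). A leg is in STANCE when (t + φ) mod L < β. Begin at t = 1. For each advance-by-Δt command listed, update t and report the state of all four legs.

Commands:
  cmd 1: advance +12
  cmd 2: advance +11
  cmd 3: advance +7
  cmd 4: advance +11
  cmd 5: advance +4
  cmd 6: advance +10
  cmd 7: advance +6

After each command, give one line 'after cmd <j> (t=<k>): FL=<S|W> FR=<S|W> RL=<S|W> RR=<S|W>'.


start t=1: FL=S FR=S RL=S RR=S
cmd 1: advance +12 → t=13, phase=(5,6,3,0) → FL=S FR=S RL=S RR=S
cmd 2: advance +11 → t=24, phase=(4,5,2,11) → FL=S FR=S RL=S RR=W
cmd 3: advance +7 → t=31, phase=(11,0,9,6) → FL=W FR=S RL=W RR=S
cmd 4: advance +11 → t=42, phase=(10,11,8,5) → FL=W FR=W RL=W RR=S
cmd 5: advance +4 → t=46, phase=(2,3,0,9) → FL=S FR=S RL=S RR=W
cmd 6: advance +10 → t=56, phase=(0,1,10,7) → FL=S FR=S RL=W RR=S
cmd 7: advance +6 → t=62, phase=(6,7,4,1) → FL=S FR=S RL=S RR=S

after cmd 1 (t=13): FL=S FR=S RL=S RR=S
after cmd 2 (t=24): FL=S FR=S RL=S RR=W
after cmd 3 (t=31): FL=W FR=S RL=W RR=S
after cmd 4 (t=42): FL=W FR=W RL=W RR=S
after cmd 5 (t=46): FL=S FR=S RL=S RR=W
after cmd 6 (t=56): FL=S FR=S RL=W RR=S
after cmd 7 (t=62): FL=S FR=S RL=S RR=S


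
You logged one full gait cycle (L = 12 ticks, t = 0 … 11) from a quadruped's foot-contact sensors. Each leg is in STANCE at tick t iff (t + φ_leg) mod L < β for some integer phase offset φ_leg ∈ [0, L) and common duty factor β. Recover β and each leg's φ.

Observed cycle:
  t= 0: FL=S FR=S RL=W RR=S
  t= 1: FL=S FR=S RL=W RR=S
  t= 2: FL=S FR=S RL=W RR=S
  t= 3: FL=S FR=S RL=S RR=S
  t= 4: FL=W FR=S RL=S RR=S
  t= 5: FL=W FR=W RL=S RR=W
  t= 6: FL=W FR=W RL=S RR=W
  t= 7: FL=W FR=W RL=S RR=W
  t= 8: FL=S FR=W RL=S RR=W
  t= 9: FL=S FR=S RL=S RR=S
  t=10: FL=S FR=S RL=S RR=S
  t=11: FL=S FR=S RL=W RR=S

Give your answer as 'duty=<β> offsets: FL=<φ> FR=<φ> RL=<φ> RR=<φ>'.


duty=8 offsets: FL=4 FR=3 RL=9 RR=3

duty β = stance ticks per leg = 8
FL: stance ticks = 8; W→S at t=8 → φ=4
FR: stance ticks = 8; W→S at t=9 → φ=3
RL: stance ticks = 8; W→S at t=3 → φ=9
RR: stance ticks = 8; W→S at t=9 → φ=3


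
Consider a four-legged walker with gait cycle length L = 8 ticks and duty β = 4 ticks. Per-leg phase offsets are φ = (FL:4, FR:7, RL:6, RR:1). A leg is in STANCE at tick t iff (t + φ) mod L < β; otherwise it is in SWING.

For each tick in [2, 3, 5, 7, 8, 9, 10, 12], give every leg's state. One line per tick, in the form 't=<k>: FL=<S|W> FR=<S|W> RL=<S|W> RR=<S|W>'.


t=2: phase=(6,1,0,3) vs β=4 → FL=W FR=S RL=S RR=S
t=3: phase=(7,2,1,4) vs β=4 → FL=W FR=S RL=S RR=W
t=5: phase=(1,4,3,6) vs β=4 → FL=S FR=W RL=S RR=W
t=7: phase=(3,6,5,0) vs β=4 → FL=S FR=W RL=W RR=S
t=8: phase=(4,7,6,1) vs β=4 → FL=W FR=W RL=W RR=S
t=9: phase=(5,0,7,2) vs β=4 → FL=W FR=S RL=W RR=S
t=10: phase=(6,1,0,3) vs β=4 → FL=W FR=S RL=S RR=S
t=12: phase=(0,3,2,5) vs β=4 → FL=S FR=S RL=S RR=W

t=2: FL=W FR=S RL=S RR=S
t=3: FL=W FR=S RL=S RR=W
t=5: FL=S FR=W RL=S RR=W
t=7: FL=S FR=W RL=W RR=S
t=8: FL=W FR=W RL=W RR=S
t=9: FL=W FR=S RL=W RR=S
t=10: FL=W FR=S RL=S RR=S
t=12: FL=S FR=S RL=S RR=W


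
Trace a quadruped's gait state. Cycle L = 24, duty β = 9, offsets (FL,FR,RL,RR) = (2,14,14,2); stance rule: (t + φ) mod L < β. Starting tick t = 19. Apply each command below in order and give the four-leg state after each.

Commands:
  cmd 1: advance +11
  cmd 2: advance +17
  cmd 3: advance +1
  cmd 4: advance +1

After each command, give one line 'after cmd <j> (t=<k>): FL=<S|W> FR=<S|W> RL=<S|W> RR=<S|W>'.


after cmd 1 (t=30): FL=S FR=W RL=W RR=S
after cmd 2 (t=47): FL=S FR=W RL=W RR=S
after cmd 3 (t=48): FL=S FR=W RL=W RR=S
after cmd 4 (t=49): FL=S FR=W RL=W RR=S

start t=19: FL=W FR=W RL=W RR=W
cmd 1: advance +11 → t=30, phase=(8,20,20,8) → FL=S FR=W RL=W RR=S
cmd 2: advance +17 → t=47, phase=(1,13,13,1) → FL=S FR=W RL=W RR=S
cmd 3: advance +1 → t=48, phase=(2,14,14,2) → FL=S FR=W RL=W RR=S
cmd 4: advance +1 → t=49, phase=(3,15,15,3) → FL=S FR=W RL=W RR=S


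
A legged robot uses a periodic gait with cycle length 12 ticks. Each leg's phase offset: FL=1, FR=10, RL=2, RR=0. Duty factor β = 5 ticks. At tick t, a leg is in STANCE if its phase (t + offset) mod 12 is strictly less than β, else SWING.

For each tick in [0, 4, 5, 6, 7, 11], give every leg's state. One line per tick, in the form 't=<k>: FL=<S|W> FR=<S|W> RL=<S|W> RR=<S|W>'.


t=0: FL=S FR=W RL=S RR=S
t=4: FL=W FR=S RL=W RR=S
t=5: FL=W FR=S RL=W RR=W
t=6: FL=W FR=S RL=W RR=W
t=7: FL=W FR=W RL=W RR=W
t=11: FL=S FR=W RL=S RR=W

t=0: phase=(1,10,2,0) vs β=5 → FL=S FR=W RL=S RR=S
t=4: phase=(5,2,6,4) vs β=5 → FL=W FR=S RL=W RR=S
t=5: phase=(6,3,7,5) vs β=5 → FL=W FR=S RL=W RR=W
t=6: phase=(7,4,8,6) vs β=5 → FL=W FR=S RL=W RR=W
t=7: phase=(8,5,9,7) vs β=5 → FL=W FR=W RL=W RR=W
t=11: phase=(0,9,1,11) vs β=5 → FL=S FR=W RL=S RR=W


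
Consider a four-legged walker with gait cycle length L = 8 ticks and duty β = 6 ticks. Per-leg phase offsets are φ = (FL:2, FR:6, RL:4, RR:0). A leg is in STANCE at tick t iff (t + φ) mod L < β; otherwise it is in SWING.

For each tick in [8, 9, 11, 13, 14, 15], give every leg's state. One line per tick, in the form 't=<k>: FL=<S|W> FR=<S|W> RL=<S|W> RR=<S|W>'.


t=8: phase=(2,6,4,0) vs β=6 → FL=S FR=W RL=S RR=S
t=9: phase=(3,7,5,1) vs β=6 → FL=S FR=W RL=S RR=S
t=11: phase=(5,1,7,3) vs β=6 → FL=S FR=S RL=W RR=S
t=13: phase=(7,3,1,5) vs β=6 → FL=W FR=S RL=S RR=S
t=14: phase=(0,4,2,6) vs β=6 → FL=S FR=S RL=S RR=W
t=15: phase=(1,5,3,7) vs β=6 → FL=S FR=S RL=S RR=W

t=8: FL=S FR=W RL=S RR=S
t=9: FL=S FR=W RL=S RR=S
t=11: FL=S FR=S RL=W RR=S
t=13: FL=W FR=S RL=S RR=S
t=14: FL=S FR=S RL=S RR=W
t=15: FL=S FR=S RL=S RR=W


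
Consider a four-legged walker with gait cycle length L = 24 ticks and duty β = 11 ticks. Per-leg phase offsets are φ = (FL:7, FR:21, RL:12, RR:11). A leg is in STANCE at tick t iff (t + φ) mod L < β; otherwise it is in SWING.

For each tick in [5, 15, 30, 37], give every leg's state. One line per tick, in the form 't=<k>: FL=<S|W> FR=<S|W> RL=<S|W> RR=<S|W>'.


t=5: phase=(12,2,17,16) vs β=11 → FL=W FR=S RL=W RR=W
t=15: phase=(22,12,3,2) vs β=11 → FL=W FR=W RL=S RR=S
t=30: phase=(13,3,18,17) vs β=11 → FL=W FR=S RL=W RR=W
t=37: phase=(20,10,1,0) vs β=11 → FL=W FR=S RL=S RR=S

t=5: FL=W FR=S RL=W RR=W
t=15: FL=W FR=W RL=S RR=S
t=30: FL=W FR=S RL=W RR=W
t=37: FL=W FR=S RL=S RR=S


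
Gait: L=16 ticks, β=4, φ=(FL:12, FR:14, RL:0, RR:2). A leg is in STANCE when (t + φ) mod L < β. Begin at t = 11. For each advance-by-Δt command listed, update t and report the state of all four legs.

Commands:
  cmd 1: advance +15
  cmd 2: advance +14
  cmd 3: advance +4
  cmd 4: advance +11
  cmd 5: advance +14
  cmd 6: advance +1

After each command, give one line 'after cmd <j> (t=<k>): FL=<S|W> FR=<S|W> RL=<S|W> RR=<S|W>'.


after cmd 1 (t=26): FL=W FR=W RL=W RR=W
after cmd 2 (t=40): FL=W FR=W RL=W RR=W
after cmd 3 (t=44): FL=W FR=W RL=W RR=W
after cmd 4 (t=55): FL=S FR=W RL=W RR=W
after cmd 5 (t=69): FL=S FR=S RL=W RR=W
after cmd 6 (t=70): FL=S FR=W RL=W RR=W

start t=11: FL=W FR=W RL=W RR=W
cmd 1: advance +15 → t=26, phase=(6,8,10,12) → FL=W FR=W RL=W RR=W
cmd 2: advance +14 → t=40, phase=(4,6,8,10) → FL=W FR=W RL=W RR=W
cmd 3: advance +4 → t=44, phase=(8,10,12,14) → FL=W FR=W RL=W RR=W
cmd 4: advance +11 → t=55, phase=(3,5,7,9) → FL=S FR=W RL=W RR=W
cmd 5: advance +14 → t=69, phase=(1,3,5,7) → FL=S FR=S RL=W RR=W
cmd 6: advance +1 → t=70, phase=(2,4,6,8) → FL=S FR=W RL=W RR=W


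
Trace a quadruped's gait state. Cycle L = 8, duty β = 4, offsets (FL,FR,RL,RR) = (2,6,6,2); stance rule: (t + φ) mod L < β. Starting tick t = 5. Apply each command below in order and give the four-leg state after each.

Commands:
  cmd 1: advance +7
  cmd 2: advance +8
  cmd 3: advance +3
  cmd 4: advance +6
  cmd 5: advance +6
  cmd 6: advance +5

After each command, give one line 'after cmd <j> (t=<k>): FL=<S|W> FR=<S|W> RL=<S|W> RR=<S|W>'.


after cmd 1 (t=12): FL=W FR=S RL=S RR=W
after cmd 2 (t=20): FL=W FR=S RL=S RR=W
after cmd 3 (t=23): FL=S FR=W RL=W RR=S
after cmd 4 (t=29): FL=W FR=S RL=S RR=W
after cmd 5 (t=35): FL=W FR=S RL=S RR=W
after cmd 6 (t=40): FL=S FR=W RL=W RR=S

start t=5: FL=W FR=S RL=S RR=W
cmd 1: advance +7 → t=12, phase=(6,2,2,6) → FL=W FR=S RL=S RR=W
cmd 2: advance +8 → t=20, phase=(6,2,2,6) → FL=W FR=S RL=S RR=W
cmd 3: advance +3 → t=23, phase=(1,5,5,1) → FL=S FR=W RL=W RR=S
cmd 4: advance +6 → t=29, phase=(7,3,3,7) → FL=W FR=S RL=S RR=W
cmd 5: advance +6 → t=35, phase=(5,1,1,5) → FL=W FR=S RL=S RR=W
cmd 6: advance +5 → t=40, phase=(2,6,6,2) → FL=S FR=W RL=W RR=S


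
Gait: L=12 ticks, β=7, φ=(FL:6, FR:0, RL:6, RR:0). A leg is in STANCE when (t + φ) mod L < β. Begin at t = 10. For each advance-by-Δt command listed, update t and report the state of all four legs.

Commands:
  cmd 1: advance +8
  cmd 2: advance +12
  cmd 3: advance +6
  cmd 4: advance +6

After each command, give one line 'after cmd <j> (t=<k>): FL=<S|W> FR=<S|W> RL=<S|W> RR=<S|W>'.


start t=10: FL=S FR=W RL=S RR=W
cmd 1: advance +8 → t=18, phase=(0,6,0,6) → FL=S FR=S RL=S RR=S
cmd 2: advance +12 → t=30, phase=(0,6,0,6) → FL=S FR=S RL=S RR=S
cmd 3: advance +6 → t=36, phase=(6,0,6,0) → FL=S FR=S RL=S RR=S
cmd 4: advance +6 → t=42, phase=(0,6,0,6) → FL=S FR=S RL=S RR=S

after cmd 1 (t=18): FL=S FR=S RL=S RR=S
after cmd 2 (t=30): FL=S FR=S RL=S RR=S
after cmd 3 (t=36): FL=S FR=S RL=S RR=S
after cmd 4 (t=42): FL=S FR=S RL=S RR=S


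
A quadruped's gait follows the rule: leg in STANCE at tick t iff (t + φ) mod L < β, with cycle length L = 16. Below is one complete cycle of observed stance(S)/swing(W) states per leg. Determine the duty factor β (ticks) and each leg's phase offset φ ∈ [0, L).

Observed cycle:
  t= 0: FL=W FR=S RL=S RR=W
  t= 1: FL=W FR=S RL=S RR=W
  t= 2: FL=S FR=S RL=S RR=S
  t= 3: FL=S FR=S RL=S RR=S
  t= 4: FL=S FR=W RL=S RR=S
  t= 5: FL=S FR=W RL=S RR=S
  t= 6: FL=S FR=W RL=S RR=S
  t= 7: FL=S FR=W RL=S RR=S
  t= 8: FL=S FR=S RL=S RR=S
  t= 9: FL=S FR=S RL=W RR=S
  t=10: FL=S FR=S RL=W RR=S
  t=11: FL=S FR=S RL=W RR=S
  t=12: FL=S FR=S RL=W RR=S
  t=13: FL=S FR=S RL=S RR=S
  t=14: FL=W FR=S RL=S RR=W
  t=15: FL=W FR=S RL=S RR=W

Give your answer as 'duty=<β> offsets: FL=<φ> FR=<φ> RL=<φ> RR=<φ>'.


duty β = stance ticks per leg = 12
FL: stance ticks = 12; W→S at t=2 → φ=14
FR: stance ticks = 12; W→S at t=8 → φ=8
RL: stance ticks = 12; W→S at t=13 → φ=3
RR: stance ticks = 12; W→S at t=2 → φ=14

duty=12 offsets: FL=14 FR=8 RL=3 RR=14


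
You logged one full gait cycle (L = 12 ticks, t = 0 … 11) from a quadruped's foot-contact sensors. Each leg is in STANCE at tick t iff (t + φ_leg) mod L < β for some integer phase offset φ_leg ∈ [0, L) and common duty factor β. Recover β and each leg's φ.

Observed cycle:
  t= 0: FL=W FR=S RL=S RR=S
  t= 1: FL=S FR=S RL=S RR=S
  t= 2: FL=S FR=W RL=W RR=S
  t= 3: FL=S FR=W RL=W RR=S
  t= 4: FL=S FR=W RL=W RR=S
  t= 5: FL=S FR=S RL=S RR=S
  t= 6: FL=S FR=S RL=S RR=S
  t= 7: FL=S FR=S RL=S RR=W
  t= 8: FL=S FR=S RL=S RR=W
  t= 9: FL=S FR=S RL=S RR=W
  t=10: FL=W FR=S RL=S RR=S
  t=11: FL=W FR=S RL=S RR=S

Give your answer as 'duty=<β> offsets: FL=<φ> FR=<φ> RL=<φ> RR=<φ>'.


duty=9 offsets: FL=11 FR=7 RL=7 RR=2

duty β = stance ticks per leg = 9
FL: stance ticks = 9; W→S at t=1 → φ=11
FR: stance ticks = 9; W→S at t=5 → φ=7
RL: stance ticks = 9; W→S at t=5 → φ=7
RR: stance ticks = 9; W→S at t=10 → φ=2


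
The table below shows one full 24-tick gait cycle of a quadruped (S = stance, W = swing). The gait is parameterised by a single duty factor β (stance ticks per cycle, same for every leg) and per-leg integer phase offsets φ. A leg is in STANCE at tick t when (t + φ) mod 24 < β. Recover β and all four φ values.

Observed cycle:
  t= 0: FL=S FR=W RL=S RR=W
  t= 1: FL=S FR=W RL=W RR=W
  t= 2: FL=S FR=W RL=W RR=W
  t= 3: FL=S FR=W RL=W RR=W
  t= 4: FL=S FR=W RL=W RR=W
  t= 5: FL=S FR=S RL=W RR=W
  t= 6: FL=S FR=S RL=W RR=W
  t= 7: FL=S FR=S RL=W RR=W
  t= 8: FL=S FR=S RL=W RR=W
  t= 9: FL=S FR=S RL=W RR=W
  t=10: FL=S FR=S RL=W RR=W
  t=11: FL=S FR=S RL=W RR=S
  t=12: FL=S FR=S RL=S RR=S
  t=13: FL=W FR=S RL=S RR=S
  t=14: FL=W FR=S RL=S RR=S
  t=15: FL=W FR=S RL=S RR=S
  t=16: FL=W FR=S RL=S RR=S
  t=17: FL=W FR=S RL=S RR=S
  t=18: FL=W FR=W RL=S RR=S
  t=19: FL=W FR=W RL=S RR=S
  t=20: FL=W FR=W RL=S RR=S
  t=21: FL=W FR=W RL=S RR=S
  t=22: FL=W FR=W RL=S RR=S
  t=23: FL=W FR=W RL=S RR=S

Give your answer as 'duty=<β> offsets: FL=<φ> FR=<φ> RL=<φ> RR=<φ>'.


duty β = stance ticks per leg = 13
FL: stance ticks = 13; W→S at t=0 → φ=0
FR: stance ticks = 13; W→S at t=5 → φ=19
RL: stance ticks = 13; W→S at t=12 → φ=12
RR: stance ticks = 13; W→S at t=11 → φ=13

duty=13 offsets: FL=0 FR=19 RL=12 RR=13


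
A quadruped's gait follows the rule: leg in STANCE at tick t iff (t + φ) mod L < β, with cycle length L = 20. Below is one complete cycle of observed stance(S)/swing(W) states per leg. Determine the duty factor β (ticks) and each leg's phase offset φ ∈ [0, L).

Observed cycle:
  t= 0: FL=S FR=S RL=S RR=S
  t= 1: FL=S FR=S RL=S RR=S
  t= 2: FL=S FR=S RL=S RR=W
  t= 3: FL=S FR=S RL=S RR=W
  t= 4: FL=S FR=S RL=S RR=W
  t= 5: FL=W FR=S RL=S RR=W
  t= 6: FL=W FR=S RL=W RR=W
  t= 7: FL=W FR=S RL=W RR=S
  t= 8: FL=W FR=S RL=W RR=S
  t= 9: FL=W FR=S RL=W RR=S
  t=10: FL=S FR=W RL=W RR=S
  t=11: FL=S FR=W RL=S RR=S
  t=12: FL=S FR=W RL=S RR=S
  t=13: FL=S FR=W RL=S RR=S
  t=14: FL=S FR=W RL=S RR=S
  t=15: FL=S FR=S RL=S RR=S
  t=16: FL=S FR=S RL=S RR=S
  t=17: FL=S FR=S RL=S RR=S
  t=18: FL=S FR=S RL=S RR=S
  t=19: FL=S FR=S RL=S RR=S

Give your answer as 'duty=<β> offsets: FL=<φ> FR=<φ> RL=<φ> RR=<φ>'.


duty=15 offsets: FL=10 FR=5 RL=9 RR=13

duty β = stance ticks per leg = 15
FL: stance ticks = 15; W→S at t=10 → φ=10
FR: stance ticks = 15; W→S at t=15 → φ=5
RL: stance ticks = 15; W→S at t=11 → φ=9
RR: stance ticks = 15; W→S at t=7 → φ=13


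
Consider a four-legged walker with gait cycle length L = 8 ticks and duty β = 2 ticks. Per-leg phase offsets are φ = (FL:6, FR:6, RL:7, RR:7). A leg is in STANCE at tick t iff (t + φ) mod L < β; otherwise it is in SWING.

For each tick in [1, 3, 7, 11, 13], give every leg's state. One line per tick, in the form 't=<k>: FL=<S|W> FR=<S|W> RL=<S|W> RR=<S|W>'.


t=1: phase=(7,7,0,0) vs β=2 → FL=W FR=W RL=S RR=S
t=3: phase=(1,1,2,2) vs β=2 → FL=S FR=S RL=W RR=W
t=7: phase=(5,5,6,6) vs β=2 → FL=W FR=W RL=W RR=W
t=11: phase=(1,1,2,2) vs β=2 → FL=S FR=S RL=W RR=W
t=13: phase=(3,3,4,4) vs β=2 → FL=W FR=W RL=W RR=W

t=1: FL=W FR=W RL=S RR=S
t=3: FL=S FR=S RL=W RR=W
t=7: FL=W FR=W RL=W RR=W
t=11: FL=S FR=S RL=W RR=W
t=13: FL=W FR=W RL=W RR=W


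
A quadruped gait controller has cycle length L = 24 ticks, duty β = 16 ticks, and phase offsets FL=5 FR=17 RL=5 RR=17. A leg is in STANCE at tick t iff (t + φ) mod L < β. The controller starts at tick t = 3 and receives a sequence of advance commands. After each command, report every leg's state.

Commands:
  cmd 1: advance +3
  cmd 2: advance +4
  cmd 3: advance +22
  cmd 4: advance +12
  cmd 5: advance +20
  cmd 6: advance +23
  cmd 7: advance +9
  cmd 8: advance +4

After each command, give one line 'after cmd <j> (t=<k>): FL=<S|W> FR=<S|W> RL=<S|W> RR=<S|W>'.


after cmd 1 (t=6): FL=S FR=W RL=S RR=W
after cmd 2 (t=10): FL=S FR=S RL=S RR=S
after cmd 3 (t=32): FL=S FR=S RL=S RR=S
after cmd 4 (t=44): FL=S FR=S RL=S RR=S
after cmd 5 (t=64): FL=W FR=S RL=W RR=S
after cmd 6 (t=87): FL=W FR=S RL=W RR=S
after cmd 7 (t=96): FL=S FR=W RL=S RR=W
after cmd 8 (t=100): FL=S FR=W RL=S RR=W

start t=3: FL=S FR=W RL=S RR=W
cmd 1: advance +3 → t=6, phase=(11,23,11,23) → FL=S FR=W RL=S RR=W
cmd 2: advance +4 → t=10, phase=(15,3,15,3) → FL=S FR=S RL=S RR=S
cmd 3: advance +22 → t=32, phase=(13,1,13,1) → FL=S FR=S RL=S RR=S
cmd 4: advance +12 → t=44, phase=(1,13,1,13) → FL=S FR=S RL=S RR=S
cmd 5: advance +20 → t=64, phase=(21,9,21,9) → FL=W FR=S RL=W RR=S
cmd 6: advance +23 → t=87, phase=(20,8,20,8) → FL=W FR=S RL=W RR=S
cmd 7: advance +9 → t=96, phase=(5,17,5,17) → FL=S FR=W RL=S RR=W
cmd 8: advance +4 → t=100, phase=(9,21,9,21) → FL=S FR=W RL=S RR=W
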